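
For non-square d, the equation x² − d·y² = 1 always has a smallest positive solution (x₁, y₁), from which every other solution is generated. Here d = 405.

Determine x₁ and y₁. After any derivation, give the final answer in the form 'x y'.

161 8

d=405: √d = [20; 8,40] (ℓ=2, even), read p_1/q_1
k=0  a_k=20  p_k/q_k = 20/1
k=1  a_k=8  p_k/q_k = 161/8
fundamental: x₁=161, y₁=8  (since 25921 − 405·64 = 1)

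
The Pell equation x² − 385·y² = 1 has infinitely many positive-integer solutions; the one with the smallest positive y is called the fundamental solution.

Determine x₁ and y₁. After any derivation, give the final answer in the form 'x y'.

[19; 1,1,1,1,1,…,1,1,38] for √385; ℓ=16 ⇒ convergent index 15
a_0=19:  p_0=19·1+0=19,  q_0=19·0+1=1
…
a_2=1:  p_2=1·20+19=39,  q_2=1·1+1=2
a_3=1:  p_3=1·39+20=59,  q_3=1·2+1=3
…
a_5=1:  p_5=1·98+59=157,  q_5=1·5+3=8
a_6=3:  p_6=3·157+98=569,  q_6=3·8+5=29
a_7=1:  p_7=1·569+157=726,  q_7=1·29+8=37
a_8=2:  p_8=2·726+569=2021,  q_8=2·37+29=103
a_9=1:  p_9=1·2021+726=2747,  q_9=1·103+37=140
a_10=3:  p_10=3·2747+2021=10262,  q_10=3·140+103=523
a_11=1:  p_11=1·10262+2747=13009,  q_11=1·523+140=663
a_12=1:  p_12=1·13009+10262=23271,  q_12=1·663+523=1186
a_13=1:  p_13=1·23271+13009=36280,  q_13=1·1186+663=1849
a_14=1:  p_14=1·36280+23271=59551,  q_14=1·1849+1186=3035
a_15=1:  p_15=1·59551+36280=95831,  q_15=1·3035+1849=4884
→ (95831, 4884).  Check: 95831²=9183580561, 385·4884²=9183580560, difference 1.

95831 4884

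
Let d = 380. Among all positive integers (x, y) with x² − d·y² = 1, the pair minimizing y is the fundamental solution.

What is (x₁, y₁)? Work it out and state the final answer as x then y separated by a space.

√380 → a₀=19, period (2,38); ℓ=2 even so k=1
step 0: (19, 1)  from 19·(1,0) + (0,1)
step 1: (39, 2)  from 2·(19,1) + (1,0)
fundamental: x₁=39, y₁=2  (since 1521 − 380·4 = 1)

39 2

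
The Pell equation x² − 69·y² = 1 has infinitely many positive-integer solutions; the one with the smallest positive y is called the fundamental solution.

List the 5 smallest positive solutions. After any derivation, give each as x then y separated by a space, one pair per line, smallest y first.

d=69: √d = [8; 3,3,1,4,1,3,3,16] (ℓ=8, even), read p_7/q_7
k=0  a_k=8  p_k/q_k = 8/1
k=1  a_k=3  p_k/q_k = 25/3
…
k=4  a_k=4  p_k/q_k = 515/62
k=5  a_k=1  p_k/q_k = 623/75
k=6  a_k=3  p_k/q_k = 2384/287
k=7  a_k=3  p_k/q_k = 7775/936
→ (7775, 936).  Check: 7775²=60450625, 69·936²=60450624, difference 1.
(7775+936√69)^2 = 120901249 + 14554800√69
(7775+936√69)^3 = 1880014414175 + 226327139064√69
(7775+936√69)^4 = 29234224019520001 + 3519386997890400√69
(7775+936√69)^5 = 454592181623521601375 + 54726467590868580936√69

7775 936
120901249 14554800
1880014414175 226327139064
29234224019520001 3519386997890400
454592181623521601375 54726467590868580936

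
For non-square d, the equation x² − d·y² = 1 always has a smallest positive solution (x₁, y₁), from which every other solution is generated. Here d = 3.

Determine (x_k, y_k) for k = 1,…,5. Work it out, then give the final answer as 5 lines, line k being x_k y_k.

2 1
7 4
26 15
97 56
362 209

√3 = [1; 1,2, …], period ℓ=2 (even) → k=1
a_0=1:  p_0=1·1+0=1,  q_0=1·0+1=1
a_1=1:  p_1=1·1+1=2,  q_1=1·1+0=1
→ (2, 1).  Check: 2²=4, 3·1²=3, difference 1.
(2+1√3)^2 = 7 + 4√3
(2+1√3)^3 = 26 + 15√3
(2+1√3)^4 = 97 + 56√3
(2+1√3)^5 = 362 + 209√3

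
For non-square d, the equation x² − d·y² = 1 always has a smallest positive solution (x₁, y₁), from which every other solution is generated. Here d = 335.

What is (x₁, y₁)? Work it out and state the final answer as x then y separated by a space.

604 33

d=335: √d = [18; 3,3,3,36] (ℓ=4, even), read p_3/q_3
i=0: a=18 ⇒ p=18, q=1
i=1: a=3 ⇒ p=55, q=3
i=2: a=3 ⇒ p=183, q=10
i=3: a=3 ⇒ p=604, q=33
(x₁, y₁) = (604, 33);  604² − 335·33² = 1 ✓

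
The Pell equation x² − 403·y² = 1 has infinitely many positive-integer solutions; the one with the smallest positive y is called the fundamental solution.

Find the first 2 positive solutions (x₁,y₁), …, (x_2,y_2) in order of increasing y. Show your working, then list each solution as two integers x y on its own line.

√403 → a₀=20, period (13,2,1,3,1,3,1,2,13,40); ℓ=10 even so k=9
i=0: a=20 ⇒ p=20, q=1
i=1: a=13 ⇒ p=261, q=13
i=2: a=2 ⇒ p=542, q=27
i=3: a=1 ⇒ p=803, q=40
…
i=6: a=3 ⇒ p=14213, q=708
i=7: a=1 ⇒ p=17967, q=895
i=8: a=2 ⇒ p=50147, q=2498
i=9: a=13 ⇒ p=669878, q=33369
fundamental: x₁=669878, y₁=33369  (since 448736534884 − 403·1113490161 = 1)
n=2: (669878,33369)∘(669878,33369) = (669878·669878+403·33369·33369, 669878·33369+33369·669878) = (897473069767,44706317964)

669878 33369
897473069767 44706317964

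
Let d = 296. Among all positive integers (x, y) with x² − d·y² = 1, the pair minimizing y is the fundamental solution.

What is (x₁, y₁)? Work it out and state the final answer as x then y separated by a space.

d=296: √d = [17; 4,1,7,1,4,34] (ℓ=6, even), read p_5/q_5
a_0=17:  p_0=17·1+0=17,  q_0=17·0+1=1
a_1=4:  p_1=4·17+1=69,  q_1=4·1+0=4
…
a_3=7:  p_3=7·86+69=671,  q_3=7·5+4=39
a_4=1:  p_4=1·671+86=757,  q_4=1·39+5=44
a_5=4:  p_5=4·757+671=3699,  q_5=4·44+39=215
fundamental: x₁=3699, y₁=215  (since 13682601 − 296·46225 = 1)

3699 215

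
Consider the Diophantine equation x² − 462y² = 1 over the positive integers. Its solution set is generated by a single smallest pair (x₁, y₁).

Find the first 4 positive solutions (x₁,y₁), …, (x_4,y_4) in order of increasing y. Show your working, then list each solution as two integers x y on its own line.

√462 = [21; 2,42, …], period ℓ=2 (even) → k=1
k=0  a_k=21  p_k/q_k = 21/1
k=1  a_k=2  p_k/q_k = 43/2
(x₁, y₁) = (43, 2);  43² − 462·2² = 1 ✓
(x_2, y_2) = (43·43 + 462·2·2, 43·2 + 2·43) = (3697, 172)
(x_3, y_3) = (43·3697 + 462·2·172, 43·172 + 2·3697) = (317899, 14790)
(x_4, y_4) = (43·317899 + 462·2·14790, 43·14790 + 2·317899) = (27335617, 1271768)

43 2
3697 172
317899 14790
27335617 1271768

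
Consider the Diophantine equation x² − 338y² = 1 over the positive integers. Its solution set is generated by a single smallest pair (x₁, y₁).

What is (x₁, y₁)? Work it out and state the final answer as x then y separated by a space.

d=338: √d = [18; 2,1,1,2,36] (ℓ=5, odd), read p_9/q_9
i=0: a=18 ⇒ p=18, q=1
…
i=3: a=1 ⇒ p=92, q=5
…
i=5: a=36 ⇒ p=8696, q=473
i=6: a=2 ⇒ p=17631, q=959
i=7: a=1 ⇒ p=26327, q=1432
i=8: a=1 ⇒ p=43958, q=2391
i=9: a=2 ⇒ p=114243, q=6214
(x₁, y₁) = (114243, 6214);  114243² − 338·6214² = 1 ✓

114243 6214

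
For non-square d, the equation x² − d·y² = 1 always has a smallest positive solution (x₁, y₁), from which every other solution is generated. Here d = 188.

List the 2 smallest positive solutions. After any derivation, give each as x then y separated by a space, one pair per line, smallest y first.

4607 336
42448897 3095904

d=188: √d = [13; 1,2,2,6,2,2,1,26] (ℓ=8, even), read p_7/q_7
k=0  a_k=13  p_k/q_k = 13/1
k=1  a_k=1  p_k/q_k = 14/1
k=2  a_k=2  p_k/q_k = 41/3
…
k=4  a_k=6  p_k/q_k = 617/45
k=5  a_k=2  p_k/q_k = 1330/97
k=6  a_k=2  p_k/q_k = 3277/239
k=7  a_k=1  p_k/q_k = 4607/336
fundamental: x₁=4607, y₁=336  (since 21224449 − 188·112896 = 1)
(4607+336√188)^2 = 42448897 + 3095904√188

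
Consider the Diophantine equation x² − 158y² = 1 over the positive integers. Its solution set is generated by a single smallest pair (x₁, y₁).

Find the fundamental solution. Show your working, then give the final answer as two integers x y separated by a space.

7743 616

√158 = [12; 1,1,3,12,3,1,1,24, …], period ℓ=8 (even) → k=7
i=0: a=12 ⇒ p=12, q=1
i=1: a=1 ⇒ p=13, q=1
…
i=3: a=3 ⇒ p=88, q=7
i=4: a=12 ⇒ p=1081, q=86
i=5: a=3 ⇒ p=3331, q=265
i=6: a=1 ⇒ p=4412, q=351
i=7: a=1 ⇒ p=7743, q=616
→ (7743, 616).  Check: 7743²=59954049, 158·616²=59954048, difference 1.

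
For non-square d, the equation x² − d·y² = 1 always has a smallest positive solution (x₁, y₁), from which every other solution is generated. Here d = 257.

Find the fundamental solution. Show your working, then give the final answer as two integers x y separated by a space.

[16; 32] for √257; ℓ=1 ⇒ convergent index 1
i=0: a=16 ⇒ p=16, q=1
i=1: a=32 ⇒ p=513, q=32
fundamental: x₁=513, y₁=32  (since 263169 − 257·1024 = 1)

513 32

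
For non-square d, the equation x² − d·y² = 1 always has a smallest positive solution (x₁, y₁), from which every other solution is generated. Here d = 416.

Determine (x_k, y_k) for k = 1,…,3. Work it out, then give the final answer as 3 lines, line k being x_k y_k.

5201 255
54100801 2652510
562756526801 27591408765

[20; 2,1,1,9,1,1,2,40] for √416; ℓ=8 ⇒ convergent index 7
a_0=20:  p_0=20·1+0=20,  q_0=20·0+1=1
a_1=2:  p_1=2·20+1=41,  q_1=2·1+0=2
a_2=1:  p_2=1·41+20=61,  q_2=1·2+1=3
a_3=1:  p_3=1·61+41=102,  q_3=1·3+2=5
…
a_6=1:  p_6=1·1081+979=2060,  q_6=1·53+48=101
a_7=2:  p_7=2·2060+1081=5201,  q_7=2·101+53=255
→ (5201, 255).  Check: 5201²=27050401, 416·255²=27050400, difference 1.
k=2:  x_2 = 5201·5201+416·255·255 = 54100801,  y_2 = 5201·255+255·5201 = 2652510
k=3:  x_3 = 5201·54100801+416·255·2652510 = 562756526801,  y_3 = 5201·2652510+255·54100801 = 27591408765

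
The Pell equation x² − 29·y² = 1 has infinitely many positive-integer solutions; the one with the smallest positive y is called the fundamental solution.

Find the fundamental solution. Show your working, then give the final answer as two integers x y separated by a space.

d=29: √d = [5; 2,1,1,2,10] (ℓ=5, odd), read p_9/q_9
step 0: (5, 1)  from 5·(1,0) + (0,1)
step 1: (11, 2)  from 2·(5,1) + (1,0)
step 2: (16, 3)  from 1·(11,2) + (5,1)
…
step 4: (70, 13)  from 2·(27,5) + (16,3)
step 5: (727, 135)  from 10·(70,13) + (27,5)
…
step 7: (2251, 418)  from 1·(1524,283) + (727,135)
step 8: (3775, 701)  from 1·(2251,418) + (1524,283)
step 9: (9801, 1820)  from 2·(3775,701) + (2251,418)
→ (9801, 1820).  Check: 9801²=96059601, 29·1820²=96059600, difference 1.

9801 1820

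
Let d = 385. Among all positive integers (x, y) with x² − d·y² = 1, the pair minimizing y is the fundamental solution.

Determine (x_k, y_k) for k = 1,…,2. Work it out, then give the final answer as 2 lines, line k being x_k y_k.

√385 = [19; 1,1,1,1,1,…,1,1,38, …], period ℓ=16 (even) → k=15
step 0: (19, 1)  from 19·(1,0) + (0,1)
…
step 3: (59, 3)  from 1·(39,2) + (20,1)
…
step 14: (59551, 3035)  from 1·(36280,1849) + (23271,1186)
step 15: (95831, 4884)  from 1·(59551,3035) + (36280,1849)
fundamental: x₁=95831, y₁=4884  (since 9183580561 − 385·23853456 = 1)
k=2:  x_2 = 95831·95831+385·4884·4884 = 18367161121,  y_2 = 95831·4884+4884·95831 = 936077208

95831 4884
18367161121 936077208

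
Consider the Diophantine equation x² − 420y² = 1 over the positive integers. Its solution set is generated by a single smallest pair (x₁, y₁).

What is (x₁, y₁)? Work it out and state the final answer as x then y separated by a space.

41 2

d=420: √d = [20; 2,40] (ℓ=2, even), read p_1/q_1
i=0: a=20 ⇒ p=20, q=1
i=1: a=2 ⇒ p=41, q=2
(x₁, y₁) = (41, 2);  41² − 420·2² = 1 ✓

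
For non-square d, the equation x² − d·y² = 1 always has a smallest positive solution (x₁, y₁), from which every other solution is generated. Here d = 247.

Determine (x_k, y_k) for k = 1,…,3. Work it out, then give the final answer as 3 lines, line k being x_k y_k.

√247 → a₀=15, period (1,2,1,1,9,1,9,1,1,2,1,30); ℓ=12 even so k=11
a_0=15:  p_0=15·1+0=15,  q_0=15·0+1=1
…
a_3=1:  p_3=1·47+16=63,  q_3=1·3+1=4
…
a_7=9:  p_7=9·1163+1053=11520,  q_7=9·74+67=733
a_8=1:  p_8=1·11520+1163=12683,  q_8=1·733+74=807
a_9=1:  p_9=1·12683+11520=24203,  q_9=1·807+733=1540
a_10=2:  p_10=2·24203+12683=61089,  q_10=2·1540+807=3887
a_11=1:  p_11=1·61089+24203=85292,  q_11=1·3887+1540=5427
(x₁, y₁) = (85292, 5427);  85292² − 247·5427² = 1 ✓
n=2: (85292,5427)∘(85292,5427) = (85292·85292+247·5427·5427, 85292·5427+5427·85292) = (14549450527,925759368)
n=3: (14549450527,925759368)∘(85292,5427) = (85292·14549450527+247·5427·925759368, 85292·925759368+5427·14549450527) = (2481903468612476,157919736025485)

85292 5427
14549450527 925759368
2481903468612476 157919736025485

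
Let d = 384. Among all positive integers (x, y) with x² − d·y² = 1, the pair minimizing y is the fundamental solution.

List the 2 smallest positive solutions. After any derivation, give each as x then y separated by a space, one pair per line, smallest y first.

4801 245
46099201 2352490

√384 = [19; 1,1,2,9,2,1,1,38, …], period ℓ=8 (even) → k=7
step 0: (19, 1)  from 19·(1,0) + (0,1)
step 1: (20, 1)  from 1·(19,1) + (1,0)
step 2: (39, 2)  from 1·(20,1) + (19,1)
step 3: (98, 5)  from 2·(39,2) + (20,1)
step 4: (921, 47)  from 9·(98,5) + (39,2)
step 5: (1940, 99)  from 2·(921,47) + (98,5)
step 6: (2861, 146)  from 1·(1940,99) + (921,47)
step 7: (4801, 245)  from 1·(2861,146) + (1940,99)
fundamental: x₁=4801, y₁=245  (since 23049601 − 384·60025 = 1)
(x_2, y_2) = (4801·4801 + 384·245·245, 4801·245 + 245·4801) = (46099201, 2352490)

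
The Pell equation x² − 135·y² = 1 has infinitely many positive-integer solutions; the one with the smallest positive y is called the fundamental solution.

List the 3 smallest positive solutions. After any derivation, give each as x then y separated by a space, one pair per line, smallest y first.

[11; 1,1,1,1,1,1,1,22] for √135; ℓ=8 ⇒ convergent index 7
step 0: (11, 1)  from 11·(1,0) + (0,1)
step 1: (12, 1)  from 1·(11,1) + (1,0)
…
step 3: (35, 3)  from 1·(23,2) + (12,1)
step 4: (58, 5)  from 1·(35,3) + (23,2)
step 5: (93, 8)  from 1·(58,5) + (35,3)
step 6: (151, 13)  from 1·(93,8) + (58,5)
step 7: (244, 21)  from 1·(151,13) + (93,8)
(x₁, y₁) = (244, 21);  244² − 135·21² = 1 ✓
n=2: (244,21)∘(244,21) = (244·244+135·21·21, 244·21+21·244) = (119071,10248)
n=3: (119071,10248)∘(244,21) = (244·119071+135·21·10248, 244·10248+21·119071) = (58106404,5001003)

244 21
119071 10248
58106404 5001003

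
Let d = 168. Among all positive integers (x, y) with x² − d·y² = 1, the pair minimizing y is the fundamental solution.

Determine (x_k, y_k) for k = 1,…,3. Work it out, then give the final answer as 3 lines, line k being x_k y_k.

√168 → a₀=12, period (1,24); ℓ=2 even so k=1
i=0: a=12 ⇒ p=12, q=1
i=1: a=1 ⇒ p=13, q=1
(x₁, y₁) = (13, 1);  13² − 168·1² = 1 ✓
k=2:  x_2 = 13·13+168·1·1 = 337,  y_2 = 13·1+1·13 = 26
k=3:  x_3 = 13·337+168·1·26 = 8749,  y_3 = 13·26+1·337 = 675

13 1
337 26
8749 675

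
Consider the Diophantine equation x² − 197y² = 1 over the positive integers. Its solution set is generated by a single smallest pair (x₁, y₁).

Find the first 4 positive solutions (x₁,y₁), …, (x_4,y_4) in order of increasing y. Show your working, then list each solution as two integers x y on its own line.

393 28
308897 22008
242792649 17298260
190834713217 13596410352

d=197: √d = [14; 28] (ℓ=1, odd), read p_1/q_1
a_0=14:  p_0=14·1+0=14,  q_0=14·0+1=1
a_1=28:  p_1=28·14+1=393,  q_1=28·1+0=28
→ (393, 28).  Check: 393²=154449, 197·28²=154448, difference 1.
n=2: (393,28)∘(393,28) = (393·393+197·28·28, 393·28+28·393) = (308897,22008)
n=3: (308897,22008)∘(393,28) = (393·308897+197·28·22008, 393·22008+28·308897) = (242792649,17298260)
n=4: (242792649,17298260)∘(393,28) = (393·242792649+197·28·17298260, 393·17298260+28·242792649) = (190834713217,13596410352)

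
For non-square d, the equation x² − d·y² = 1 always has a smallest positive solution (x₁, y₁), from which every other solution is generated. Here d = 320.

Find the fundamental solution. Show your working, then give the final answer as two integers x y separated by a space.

√320 = [17; 1,7,1,34, …], period ℓ=4 (even) → k=3
i=0: a=17 ⇒ p=17, q=1
i=1: a=1 ⇒ p=18, q=1
i=2: a=7 ⇒ p=143, q=8
i=3: a=1 ⇒ p=161, q=9
(x₁, y₁) = (161, 9);  161² − 320·9² = 1 ✓

161 9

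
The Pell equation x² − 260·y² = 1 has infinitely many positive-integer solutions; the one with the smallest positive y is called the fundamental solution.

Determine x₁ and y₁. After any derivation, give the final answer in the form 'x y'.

129 8

√260 = [16; 8,32, …], period ℓ=2 (even) → k=1
i=0: a=16 ⇒ p=16, q=1
i=1: a=8 ⇒ p=129, q=8
→ (129, 8).  Check: 129²=16641, 260·8²=16640, difference 1.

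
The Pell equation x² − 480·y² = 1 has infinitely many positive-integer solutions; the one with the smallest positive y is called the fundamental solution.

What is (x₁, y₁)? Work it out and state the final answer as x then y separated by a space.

d=480: √d = [21; 1,9,1,42] (ℓ=4, even), read p_3/q_3
k=0  a_k=21  p_k/q_k = 21/1
…
k=2  a_k=9  p_k/q_k = 219/10
k=3  a_k=1  p_k/q_k = 241/11
(x₁, y₁) = (241, 11);  241² − 480·11² = 1 ✓

241 11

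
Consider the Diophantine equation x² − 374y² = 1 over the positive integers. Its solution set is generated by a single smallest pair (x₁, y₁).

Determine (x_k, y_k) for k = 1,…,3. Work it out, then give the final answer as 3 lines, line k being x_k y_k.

3365 174
22646449 1171020
152410598405 7880964426

√374 → a₀=19, period (2,1,18,1,2,38); ℓ=6 even so k=5
i=0: a=19 ⇒ p=19, q=1
i=1: a=2 ⇒ p=39, q=2
i=2: a=1 ⇒ p=58, q=3
i=3: a=18 ⇒ p=1083, q=56
i=4: a=1 ⇒ p=1141, q=59
i=5: a=2 ⇒ p=3365, q=174
fundamental: x₁=3365, y₁=174  (since 11323225 − 374·30276 = 1)
(3365+174√374)^2 = 22646449 + 1171020√374
(3365+174√374)^3 = 152410598405 + 7880964426√374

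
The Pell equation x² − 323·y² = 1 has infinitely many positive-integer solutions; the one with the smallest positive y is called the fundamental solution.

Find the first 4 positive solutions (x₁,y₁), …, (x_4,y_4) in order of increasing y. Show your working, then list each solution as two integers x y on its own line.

18 1
647 36
23274 1295
837217 46584

d=323: √d = [17; 1,34] (ℓ=2, even), read p_1/q_1
i=0: a=17 ⇒ p=17, q=1
i=1: a=1 ⇒ p=18, q=1
(x₁, y₁) = (18, 1);  18² − 323·1² = 1 ✓
(18+1√323)^2 = 647 + 36√323
(18+1√323)^3 = 23274 + 1295√323
(18+1√323)^4 = 837217 + 46584√323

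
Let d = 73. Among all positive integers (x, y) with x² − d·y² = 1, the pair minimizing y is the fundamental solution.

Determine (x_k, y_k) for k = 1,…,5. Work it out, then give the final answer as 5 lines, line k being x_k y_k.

√73 → a₀=8, period (1,1,5,5,1,1,16); ℓ=7 odd so k=13
a_0=8:  p_0=8·1+0=8,  q_0=8·0+1=1
a_1=1:  p_1=1·8+1=9,  q_1=1·1+0=1
…
a_3=5:  p_3=5·17+9=94,  q_3=5·2+1=11
…
a_7=16:  p_7=16·1068+581=17669,  q_7=16·125+68=2068
…
a_10=5:  p_10=5·36406+18737=200767,  q_10=5·4261+2193=23498
…
a_12=1:  p_12=1·1040241+200767=1241008,  q_12=1·121751+23498=145249
a_13=1:  p_13=1·1241008+1040241=2281249,  q_13=1·145249+121751=267000
→ (2281249, 267000).  Check: 2281249²=5204097000001, 73·267000²=5204097000000, difference 1.
(x_2, y_2) = (2281249·2281249 + 73·267000·267000, 2281249·267000 + 267000·2281249) = (10408194000001, 1218186966000)
(x_3, y_3) = (2281249·10408194000001 + 73·267000·1218186966000, 2281249·1218186966000 + 267000·10408194000001) = (47487364308614281249, 5557975596000801000)
(x_4, y_4) = (2281249·47487364308614281249 + 73·267000·5557975596000801000, 2281249·5557975596000801000 + 267000·47487364308614281249) = (216661004683313632776000001, 25358252540801244373932000)
(x_5, y_5) = (2281249·216661004683313632776000001 + 73·267000·25358252540801244373932000, 2281249·25358252540801244373932000 + 267000·216661004683313632776000001) = (988515400545561595548925838281249, 115696976500895037877980001335000)

2281249 267000
10408194000001 1218186966000
47487364308614281249 5557975596000801000
216661004683313632776000001 25358252540801244373932000
988515400545561595548925838281249 115696976500895037877980001335000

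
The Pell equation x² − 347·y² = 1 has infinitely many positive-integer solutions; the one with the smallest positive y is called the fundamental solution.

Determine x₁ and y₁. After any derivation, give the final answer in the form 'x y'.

641602 34443

√347 → a₀=18, period (1,1,1,2,4,…,1,1,36); ℓ=14 even so k=13
step 0: (18, 1)  from 18·(1,0) + (0,1)
…
step 2: (37, 2)  from 1·(19,1) + (18,1)
step 3: (56, 3)  from 1·(37,2) + (19,1)
…
step 5: (652, 35)  from 4·(149,8) + (56,3)
step 6: (801, 43)  from 1·(652,35) + (149,8)
step 7: (14269, 766)  from 17·(801,43) + (652,35)
step 8: (15070, 809)  from 1·(14269,766) + (801,43)
step 9: (74549, 4002)  from 4·(15070,809) + (14269,766)
step 10: (164168, 8813)  from 2·(74549,4002) + (15070,809)
step 11: (238717, 12815)  from 1·(164168,8813) + (74549,4002)
step 12: (402885, 21628)  from 1·(238717,12815) + (164168,8813)
step 13: (641602, 34443)  from 1·(402885,21628) + (238717,12815)
fundamental: x₁=641602, y₁=34443  (since 411653126404 − 347·1186320249 = 1)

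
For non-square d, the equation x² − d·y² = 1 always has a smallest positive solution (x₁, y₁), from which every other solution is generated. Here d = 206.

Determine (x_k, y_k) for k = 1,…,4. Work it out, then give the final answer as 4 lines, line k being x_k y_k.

59535 4148
7088832449 493902360
844067279642895 58808954001052
100503090979990675201 7002382152411359280

√206 → a₀=14, period (2,1,5,14,5,1,2,28); ℓ=8 even so k=7
i=0: a=14 ⇒ p=14, q=1
…
i=2: a=1 ⇒ p=43, q=3
i=3: a=5 ⇒ p=244, q=17
…
i=6: a=1 ⇒ p=20998, q=1463
i=7: a=2 ⇒ p=59535, q=4148
fundamental: x₁=59535, y₁=4148  (since 3544416225 − 206·17205904 = 1)
(x_2, y_2) = (59535·59535 + 206·4148·4148, 59535·4148 + 4148·59535) = (7088832449, 493902360)
(x_3, y_3) = (59535·7088832449 + 206·4148·493902360, 59535·493902360 + 4148·7088832449) = (844067279642895, 58808954001052)
(x_4, y_4) = (59535·844067279642895 + 206·4148·58808954001052, 59535·58808954001052 + 4148·844067279642895) = (100503090979990675201, 7002382152411359280)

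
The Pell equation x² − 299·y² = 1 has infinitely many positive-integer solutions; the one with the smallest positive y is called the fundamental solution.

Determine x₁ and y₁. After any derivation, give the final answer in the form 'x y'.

[17; 3,2,3,34] for √299; ℓ=4 ⇒ convergent index 3
a_0=17:  p_0=17·1+0=17,  q_0=17·0+1=1
…
a_2=2:  p_2=2·52+17=121,  q_2=2·3+1=7
a_3=3:  p_3=3·121+52=415,  q_3=3·7+3=24
fundamental: x₁=415, y₁=24  (since 172225 − 299·576 = 1)

415 24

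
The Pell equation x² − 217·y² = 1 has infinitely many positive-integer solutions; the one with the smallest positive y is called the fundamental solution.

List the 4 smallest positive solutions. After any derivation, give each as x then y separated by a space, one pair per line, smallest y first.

d=217: √d = [14; 1,2,1,2,1,…,2,1,28] (ℓ=16, even), read p_15/q_15
step 0: (14, 1)  from 14·(1,0) + (0,1)
…
step 2: (44, 3)  from 2·(15,1) + (14,1)
step 3: (59, 4)  from 1·(44,3) + (15,1)
step 4: (162, 11)  from 2·(59,4) + (44,3)
step 5: (221, 15)  from 1·(162,11) + (59,4)
…
step 9: (139163, 9447)  from 9·(15055,1022) + (3668,249)
step 10: (154218, 10469)  from 1·(139163,9447) + (15055,1022)
step 11: (293381, 19916)  from 1·(154218,10469) + (139163,9447)
step 12: (740980, 50301)  from 2·(293381,19916) + (154218,10469)
…
step 14: (2809702, 190735)  from 2·(1034361,70217) + (740980,50301)
step 15: (3844063, 260952)  from 1·(2809702,190735) + (1034361,70217)
fundamental: x₁=3844063, y₁=260952  (since 14776820347969 − 217·68095946304 = 1)
n=2: (3844063,260952)∘(3844063,260952) = (3844063·3844063+217·260952·260952, 3844063·260952+260952·3844063) = (29553640695937,2006231855952)
n=3: (29553640695937,2006231855952)∘(3844063,260952) = (3844063·29553640695937+217·260952·2006231855952, 3844063·2006231855952+260952·29553640695937) = (227212113429087499999,15424163293772565000)
n=4: (227212113429087499999,15424163293772565000)∘(3844063,260952) = (3844063·227212113429087499999+217·260952·15424163293772565000, 3844063·15424163293772565000+260952·227212113429087499999) = (1746835356769087211376615937,118582910847096488831334048)

3844063 260952
29553640695937 2006231855952
227212113429087499999 15424163293772565000
1746835356769087211376615937 118582910847096488831334048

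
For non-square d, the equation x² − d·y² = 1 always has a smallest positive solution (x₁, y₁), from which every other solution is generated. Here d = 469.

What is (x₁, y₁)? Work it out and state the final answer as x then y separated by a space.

137215 6336

√469 → a₀=21, period (1,1,1,10,6,10,1,1,1,42); ℓ=10 even so k=9
step 0: (21, 1)  from 21·(1,0) + (0,1)
step 1: (22, 1)  from 1·(21,1) + (1,0)
…
step 3: (65, 3)  from 1·(43,2) + (22,1)
step 4: (693, 32)  from 10·(65,3) + (43,2)
step 5: (4223, 195)  from 6·(693,32) + (65,3)
step 6: (42923, 1982)  from 10·(4223,195) + (693,32)
step 7: (47146, 2177)  from 1·(42923,1982) + (4223,195)
step 8: (90069, 4159)  from 1·(47146,2177) + (42923,1982)
step 9: (137215, 6336)  from 1·(90069,4159) + (47146,2177)
fundamental: x₁=137215, y₁=6336  (since 18827956225 − 469·40144896 = 1)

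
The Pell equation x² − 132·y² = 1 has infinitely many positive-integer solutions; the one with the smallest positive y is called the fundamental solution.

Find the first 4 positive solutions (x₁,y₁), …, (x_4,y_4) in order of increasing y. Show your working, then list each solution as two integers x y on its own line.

23 2
1057 92
48599 4230
2234497 194488

d=132: √d = [11; 2,22] (ℓ=2, even), read p_1/q_1
k=0  a_k=11  p_k/q_k = 11/1
k=1  a_k=2  p_k/q_k = 23/2
(x₁, y₁) = (23, 2);  23² − 132·2² = 1 ✓
n=2: (23,2)∘(23,2) = (23·23+132·2·2, 23·2+2·23) = (1057,92)
n=3: (1057,92)∘(23,2) = (23·1057+132·2·92, 23·92+2·1057) = (48599,4230)
n=4: (48599,4230)∘(23,2) = (23·48599+132·2·4230, 23·4230+2·48599) = (2234497,194488)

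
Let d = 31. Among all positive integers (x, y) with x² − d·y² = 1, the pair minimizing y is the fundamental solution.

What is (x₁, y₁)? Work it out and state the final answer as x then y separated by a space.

1520 273

√31 → a₀=5, period (1,1,3,5,3,1,1,10); ℓ=8 even so k=7
a_0=5:  p_0=5·1+0=5,  q_0=5·0+1=1
a_1=1:  p_1=1·5+1=6,  q_1=1·1+0=1
a_2=1:  p_2=1·6+5=11,  q_2=1·1+1=2
a_3=3:  p_3=3·11+6=39,  q_3=3·2+1=7
a_4=5:  p_4=5·39+11=206,  q_4=5·7+2=37
a_5=3:  p_5=3·206+39=657,  q_5=3·37+7=118
a_6=1:  p_6=1·657+206=863,  q_6=1·118+37=155
a_7=1:  p_7=1·863+657=1520,  q_7=1·155+118=273
fundamental: x₁=1520, y₁=273  (since 2310400 − 31·74529 = 1)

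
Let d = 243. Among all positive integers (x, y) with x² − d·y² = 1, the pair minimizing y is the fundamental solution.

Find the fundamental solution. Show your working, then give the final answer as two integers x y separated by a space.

√243 = [15; 1,1,2,3,15,3,2,1,1,30, …], period ℓ=10 (even) → k=9
step 0: (15, 1)  from 15·(1,0) + (0,1)
step 1: (16, 1)  from 1·(15,1) + (1,0)
…
step 6: (12424, 797)  from 3·(4053,260) + (265,17)
…
step 8: (41325, 2651)  from 1·(28901,1854) + (12424,797)
step 9: (70226, 4505)  from 1·(41325,2651) + (28901,1854)
fundamental: x₁=70226, y₁=4505  (since 4931691076 − 243·20295025 = 1)

70226 4505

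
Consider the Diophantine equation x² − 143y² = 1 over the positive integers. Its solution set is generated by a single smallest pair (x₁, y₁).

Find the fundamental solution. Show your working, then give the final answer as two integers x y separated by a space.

12 1

[11; 1,22] for √143; ℓ=2 ⇒ convergent index 1
a_0=11:  p_0=11·1+0=11,  q_0=11·0+1=1
a_1=1:  p_1=1·11+1=12,  q_1=1·1+0=1
fundamental: x₁=12, y₁=1  (since 144 − 143·1 = 1)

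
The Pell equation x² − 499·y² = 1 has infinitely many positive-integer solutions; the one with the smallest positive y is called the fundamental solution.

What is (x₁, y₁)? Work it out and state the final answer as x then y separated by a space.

√499 = [22; 2,1,21,1,2,44, …], period ℓ=6 (even) → k=5
k=0  a_k=22  p_k/q_k = 22/1
k=1  a_k=2  p_k/q_k = 45/2
k=2  a_k=1  p_k/q_k = 67/3
k=3  a_k=21  p_k/q_k = 1452/65
k=4  a_k=1  p_k/q_k = 1519/68
k=5  a_k=2  p_k/q_k = 4490/201
→ (4490, 201).  Check: 4490²=20160100, 499·201²=20160099, difference 1.

4490 201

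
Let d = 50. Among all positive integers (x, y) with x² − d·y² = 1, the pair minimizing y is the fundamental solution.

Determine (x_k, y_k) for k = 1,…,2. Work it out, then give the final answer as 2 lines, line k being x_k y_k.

99 14
19601 2772

√50 → a₀=7, period (14); ℓ=1 odd so k=1
k=0  a_k=7  p_k/q_k = 7/1
k=1  a_k=14  p_k/q_k = 99/14
(x₁, y₁) = (99, 14);  99² − 50·14² = 1 ✓
(x_2, y_2) = (99·99 + 50·14·14, 99·14 + 14·99) = (19601, 2772)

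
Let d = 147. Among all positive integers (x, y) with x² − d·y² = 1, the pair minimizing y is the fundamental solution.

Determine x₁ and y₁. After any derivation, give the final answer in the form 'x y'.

97 8

√147 = [12; 8,24, …], period ℓ=2 (even) → k=1
i=0: a=12 ⇒ p=12, q=1
i=1: a=8 ⇒ p=97, q=8
(x₁, y₁) = (97, 8);  97² − 147·8² = 1 ✓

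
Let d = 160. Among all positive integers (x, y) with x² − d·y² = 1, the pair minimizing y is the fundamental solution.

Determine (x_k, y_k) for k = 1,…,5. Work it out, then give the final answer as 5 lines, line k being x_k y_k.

√160 = [12; 1,1,1,5,1,1,1,24, …], period ℓ=8 (even) → k=7
i=0: a=12 ⇒ p=12, q=1
…
i=2: a=1 ⇒ p=25, q=2
i=3: a=1 ⇒ p=38, q=3
i=4: a=5 ⇒ p=215, q=17
i=5: a=1 ⇒ p=253, q=20
i=6: a=1 ⇒ p=468, q=37
i=7: a=1 ⇒ p=721, q=57
fundamental: x₁=721, y₁=57  (since 519841 − 160·3249 = 1)
(x_2, y_2) = (721·721 + 160·57·57, 721·57 + 57·721) = (1039681, 82194)
(x_3, y_3) = (721·1039681 + 160·57·82194, 721·82194 + 57·1039681) = (1499219281, 118523691)
(x_4, y_4) = (721·1499219281 + 160·57·118523691, 721·118523691 + 57·1499219281) = (2161873163521, 170911080228)
(x_5, y_5) = (721·2161873163521 + 160·57·170911080228, 721·170911080228 + 57·2161873163521) = (3117419602578001, 246453659165085)

721 57
1039681 82194
1499219281 118523691
2161873163521 170911080228
3117419602578001 246453659165085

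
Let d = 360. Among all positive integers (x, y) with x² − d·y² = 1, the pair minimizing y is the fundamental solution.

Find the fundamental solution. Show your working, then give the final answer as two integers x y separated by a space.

19 1

√360 = [18; 1,36, …], period ℓ=2 (even) → k=1
step 0: (18, 1)  from 18·(1,0) + (0,1)
step 1: (19, 1)  from 1·(18,1) + (1,0)
(x₁, y₁) = (19, 1);  19² − 360·1² = 1 ✓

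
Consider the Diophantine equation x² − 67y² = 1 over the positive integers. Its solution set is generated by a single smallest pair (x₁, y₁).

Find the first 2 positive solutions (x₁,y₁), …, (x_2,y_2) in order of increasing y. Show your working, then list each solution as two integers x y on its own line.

48842 5967
4771081927 582880428

[8; 5,2,1,1,7,1,1,2,5,16] for √67; ℓ=10 ⇒ convergent index 9
step 0: (8, 1)  from 8·(1,0) + (0,1)
…
step 7: (3577, 437)  from 1·(1899,232) + (1678,205)
step 8: (9053, 1106)  from 2·(3577,437) + (1899,232)
step 9: (48842, 5967)  from 5·(9053,1106) + (3577,437)
fundamental: x₁=48842, y₁=5967  (since 2385540964 − 67·35605089 = 1)
(x_2, y_2) = (48842·48842 + 67·5967·5967, 48842·5967 + 5967·48842) = (4771081927, 582880428)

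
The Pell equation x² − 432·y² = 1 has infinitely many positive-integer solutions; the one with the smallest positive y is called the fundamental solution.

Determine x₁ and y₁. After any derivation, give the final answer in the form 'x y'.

√432 = [20; 1,3,1,1,1,3,1,40, …], period ℓ=8 (even) → k=7
i=0: a=20 ⇒ p=20, q=1
i=1: a=1 ⇒ p=21, q=1
…
i=4: a=1 ⇒ p=187, q=9
i=5: a=1 ⇒ p=291, q=14
i=6: a=3 ⇒ p=1060, q=51
i=7: a=1 ⇒ p=1351, q=65
(x₁, y₁) = (1351, 65);  1351² − 432·65² = 1 ✓

1351 65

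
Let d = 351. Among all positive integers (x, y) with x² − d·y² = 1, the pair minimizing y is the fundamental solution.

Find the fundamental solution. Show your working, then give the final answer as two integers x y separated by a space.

62425 3332

√351 → a₀=18, period (1,2,1,3,2,2,2,3,1,2,1,36); ℓ=12 even so k=11
a_0=18:  p_0=18·1+0=18,  q_0=18·0+1=1
a_1=1:  p_1=1·18+1=19,  q_1=1·1+0=1
a_2=2:  p_2=2·19+18=56,  q_2=2·1+1=3
…
a_4=3:  p_4=3·75+56=281,  q_4=3·4+3=15
a_5=2:  p_5=2·281+75=637,  q_5=2·15+4=34
…
a_7=2:  p_7=2·1555+637=3747,  q_7=2·83+34=200
…
a_9=1:  p_9=1·12796+3747=16543,  q_9=1·683+200=883
a_10=2:  p_10=2·16543+12796=45882,  q_10=2·883+683=2449
a_11=1:  p_11=1·45882+16543=62425,  q_11=1·2449+883=3332
→ (62425, 3332).  Check: 62425²=3896880625, 351·3332²=3896880624, difference 1.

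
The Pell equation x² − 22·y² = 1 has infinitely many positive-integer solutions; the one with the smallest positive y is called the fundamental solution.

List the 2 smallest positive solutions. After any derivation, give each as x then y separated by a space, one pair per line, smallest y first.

197 42
77617 16548

[4; 1,2,4,2,1,8] for √22; ℓ=6 ⇒ convergent index 5
a_0=4:  p_0=4·1+0=4,  q_0=4·0+1=1
a_1=1:  p_1=1·4+1=5,  q_1=1·1+0=1
a_2=2:  p_2=2·5+4=14,  q_2=2·1+1=3
a_3=4:  p_3=4·14+5=61,  q_3=4·3+1=13
a_4=2:  p_4=2·61+14=136,  q_4=2·13+3=29
a_5=1:  p_5=1·136+61=197,  q_5=1·29+13=42
(x₁, y₁) = (197, 42);  197² − 22·42² = 1 ✓
(x_2, y_2) = (197·197 + 22·42·42, 197·42 + 42·197) = (77617, 16548)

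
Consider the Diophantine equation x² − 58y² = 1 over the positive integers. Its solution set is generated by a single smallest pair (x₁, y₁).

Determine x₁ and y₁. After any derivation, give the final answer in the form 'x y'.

19603 2574

√58 → a₀=7, period (1,1,1,1,1,1,14); ℓ=7 odd so k=13
a_0=7:  p_0=7·1+0=7,  q_0=7·0+1=1
…
a_2=1:  p_2=1·8+7=15,  q_2=1·1+1=2
…
a_4=1:  p_4=1·23+15=38,  q_4=1·3+2=5
…
a_7=14:  p_7=14·99+61=1447,  q_7=14·13+8=190
…
a_9=1:  p_9=1·1546+1447=2993,  q_9=1·203+190=393
…
a_12=1:  p_12=1·7532+4539=12071,  q_12=1·989+596=1585
a_13=1:  p_13=1·12071+7532=19603,  q_13=1·1585+989=2574
→ (19603, 2574).  Check: 19603²=384277609, 58·2574²=384277608, difference 1.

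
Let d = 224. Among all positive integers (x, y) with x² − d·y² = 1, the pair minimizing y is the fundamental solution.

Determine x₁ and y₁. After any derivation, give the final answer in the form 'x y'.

15 1

√224 = [14; 1,28, …], period ℓ=2 (even) → k=1
i=0: a=14 ⇒ p=14, q=1
i=1: a=1 ⇒ p=15, q=1
fundamental: x₁=15, y₁=1  (since 225 − 224·1 = 1)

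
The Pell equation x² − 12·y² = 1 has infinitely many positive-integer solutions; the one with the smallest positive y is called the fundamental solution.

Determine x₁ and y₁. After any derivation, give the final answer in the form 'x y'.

7 2

[3; 2,6] for √12; ℓ=2 ⇒ convergent index 1
i=0: a=3 ⇒ p=3, q=1
i=1: a=2 ⇒ p=7, q=2
→ (7, 2).  Check: 7²=49, 12·2²=48, difference 1.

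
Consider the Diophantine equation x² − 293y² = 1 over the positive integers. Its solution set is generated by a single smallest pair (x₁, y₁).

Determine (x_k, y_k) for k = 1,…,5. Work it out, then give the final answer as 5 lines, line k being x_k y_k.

d=293: √d = [17; 8,1,1,8,34] (ℓ=5, odd), read p_9/q_9
k=0  a_k=17  p_k/q_k = 17/1
k=1  a_k=8  p_k/q_k = 137/8
…
k=5  a_k=34  p_k/q_k = 84679/4947
k=6  a_k=8  p_k/q_k = 679914/39721
…
k=8  a_k=1  p_k/q_k = 1444507/84389
k=9  a_k=8  p_k/q_k = 12320649/719780
fundamental: x₁=12320649, y₁=719780  (since 151798391781201 − 293·518083248400 = 1)
(12320649+719780√293)^2 = 303596783562401 + 17736313474440√293
(12320649+719780√293)^3 = 7481018815602612315849 + 437045785745090703340√293
(12320649+719780√293)^4 = 184342013978870716056521769601 + 10769375446188914321717060880√293
(12320649+719780√293)^5 = 4542426500373511536803322165613266249 + 265371389643423565052112223737518900√293

12320649 719780
303596783562401 17736313474440
7481018815602612315849 437045785745090703340
184342013978870716056521769601 10769375446188914321717060880
4542426500373511536803322165613266249 265371389643423565052112223737518900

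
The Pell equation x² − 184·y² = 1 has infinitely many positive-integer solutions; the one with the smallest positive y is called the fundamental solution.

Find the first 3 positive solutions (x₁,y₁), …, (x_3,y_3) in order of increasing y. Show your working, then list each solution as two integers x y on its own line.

24335 1794
1184384449 87313980
57643991108495 4249571404806

√184 = [13; 1,1,3,2,1,2,1,2,3,1,1,26, …], period ℓ=12 (even) → k=11
step 0: (13, 1)  from 13·(1,0) + (0,1)
step 1: (14, 1)  from 1·(13,1) + (1,0)
…
step 3: (95, 7)  from 3·(27,2) + (14,1)
…
step 6: (841, 62)  from 2·(312,23) + (217,16)
step 7: (1153, 85)  from 1·(841,62) + (312,23)
step 8: (3147, 232)  from 2·(1153,85) + (841,62)
step 9: (10594, 781)  from 3·(3147,232) + (1153,85)
step 10: (13741, 1013)  from 1·(10594,781) + (3147,232)
step 11: (24335, 1794)  from 1·(13741,1013) + (10594,781)
→ (24335, 1794).  Check: 24335²=592192225, 184·1794²=592192224, difference 1.
(x_2, y_2) = (24335·24335 + 184·1794·1794, 24335·1794 + 1794·24335) = (1184384449, 87313980)
(x_3, y_3) = (24335·1184384449 + 184·1794·87313980, 24335·87313980 + 1794·1184384449) = (57643991108495, 4249571404806)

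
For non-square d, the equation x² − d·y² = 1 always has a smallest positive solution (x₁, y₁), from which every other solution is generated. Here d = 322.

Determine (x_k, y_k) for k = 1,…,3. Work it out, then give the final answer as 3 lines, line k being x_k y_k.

323 18
208657 11628
134792099 7511670

√322 = [17; 1,16,1,34, …], period ℓ=4 (even) → k=3
k=0  a_k=17  p_k/q_k = 17/1
k=1  a_k=1  p_k/q_k = 18/1
k=2  a_k=16  p_k/q_k = 305/17
k=3  a_k=1  p_k/q_k = 323/18
→ (323, 18).  Check: 323²=104329, 322·18²=104328, difference 1.
(323+18√322)^2 = 208657 + 11628√322
(323+18√322)^3 = 134792099 + 7511670√322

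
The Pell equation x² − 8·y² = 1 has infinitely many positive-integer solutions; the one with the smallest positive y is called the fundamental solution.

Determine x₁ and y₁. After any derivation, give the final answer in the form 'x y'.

√8 = [2; 1,4, …], period ℓ=2 (even) → k=1
a_0=2:  p_0=2·1+0=2,  q_0=2·0+1=1
a_1=1:  p_1=1·2+1=3,  q_1=1·1+0=1
fundamental: x₁=3, y₁=1  (since 9 − 8·1 = 1)

3 1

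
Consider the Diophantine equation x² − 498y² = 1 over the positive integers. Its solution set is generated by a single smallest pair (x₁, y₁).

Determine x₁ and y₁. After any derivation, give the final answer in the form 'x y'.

179777 8056

[22; 3,6,22,6,3,44] for √498; ℓ=6 ⇒ convergent index 5
a_0=22:  p_0=22·1+0=22,  q_0=22·0+1=1
…
a_3=22:  p_3=22·424+67=9395,  q_3=22·19+3=421
a_4=6:  p_4=6·9395+424=56794,  q_4=6·421+19=2545
a_5=3:  p_5=3·56794+9395=179777,  q_5=3·2545+421=8056
(x₁, y₁) = (179777, 8056);  179777² − 498·8056² = 1 ✓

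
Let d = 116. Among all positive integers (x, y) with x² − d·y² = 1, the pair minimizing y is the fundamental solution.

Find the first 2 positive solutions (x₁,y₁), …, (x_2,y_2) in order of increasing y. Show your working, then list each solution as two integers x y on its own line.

√116 → a₀=10, period (1,3,2,1,4,1,2,3,1,20); ℓ=10 even so k=9
k=0  a_k=10  p_k/q_k = 10/1
k=1  a_k=1  p_k/q_k = 11/1
…
k=3  a_k=2  p_k/q_k = 97/9
k=4  a_k=1  p_k/q_k = 140/13
k=5  a_k=4  p_k/q_k = 657/61
k=6  a_k=1  p_k/q_k = 797/74
…
k=8  a_k=3  p_k/q_k = 7550/701
k=9  a_k=1  p_k/q_k = 9801/910
fundamental: x₁=9801, y₁=910  (since 96059601 − 116·828100 = 1)
k=2:  x_2 = 9801·9801+116·910·910 = 192119201,  y_2 = 9801·910+910·9801 = 17837820

9801 910
192119201 17837820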